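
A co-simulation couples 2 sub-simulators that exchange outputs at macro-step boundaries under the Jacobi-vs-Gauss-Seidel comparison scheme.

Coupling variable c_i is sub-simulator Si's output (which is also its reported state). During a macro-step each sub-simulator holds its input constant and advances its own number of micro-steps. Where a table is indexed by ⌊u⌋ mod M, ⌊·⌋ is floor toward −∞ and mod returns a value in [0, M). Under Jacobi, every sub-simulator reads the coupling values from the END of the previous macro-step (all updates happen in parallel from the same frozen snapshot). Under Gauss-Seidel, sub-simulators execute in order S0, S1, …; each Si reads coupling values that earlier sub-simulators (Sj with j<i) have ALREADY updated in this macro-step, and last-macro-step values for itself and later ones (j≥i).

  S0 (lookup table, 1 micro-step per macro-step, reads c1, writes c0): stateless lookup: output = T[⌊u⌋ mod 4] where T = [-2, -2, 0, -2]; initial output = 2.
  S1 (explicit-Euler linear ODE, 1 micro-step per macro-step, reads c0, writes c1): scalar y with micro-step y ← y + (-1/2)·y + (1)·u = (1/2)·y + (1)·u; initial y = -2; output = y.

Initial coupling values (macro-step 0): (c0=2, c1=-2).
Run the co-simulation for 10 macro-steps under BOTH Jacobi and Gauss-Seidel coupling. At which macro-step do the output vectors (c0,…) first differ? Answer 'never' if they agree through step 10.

[Jacobi] macro 1: S0 reads c1=-2 → after 1×micro: 0; S1 reads c0=2 → after 1×micro: 1 ⇒ (c0=0, c1=1)
[Jacobi] macro 2: S0 reads c1=1 → after 1×micro: -2; S1 reads c0=0 → after 1×micro: 1/2 ⇒ (c0=-2, c1=1/2)
[Jacobi] macro 3: S0 reads c1=1/2 → after 1×micro: -2; S1 reads c0=-2 → after 1×micro: -7/4 ⇒ (c0=-2, c1=-7/4)
[Jacobi] macro 4: S0 reads c1=-7/4 → after 1×micro: 0; S1 reads c0=-2 → after 1×micro: -23/8 ⇒ (c0=0, c1=-23/8)
[Jacobi] macro 5: S0 reads c1=-23/8 → after 1×micro: -2; S1 reads c0=0 → after 1×micro: -23/16 ⇒ (c0=-2, c1=-23/16)
[Jacobi] macro 6: S0 reads c1=-23/16 → after 1×micro: 0; S1 reads c0=-2 → after 1×micro: -87/32 ⇒ (c0=0, c1=-87/32)
[Jacobi] macro 7: S0 reads c1=-87/32 → after 1×micro: -2; S1 reads c0=0 → after 1×micro: -87/64 ⇒ (c0=-2, c1=-87/64)
[Jacobi] macro 8: S0 reads c1=-87/64 → after 1×micro: 0; S1 reads c0=-2 → after 1×micro: -343/128 ⇒ (c0=0, c1=-343/128)
[Jacobi] macro 9: S0 reads c1=-343/128 → after 1×micro: -2; S1 reads c0=0 → after 1×micro: -343/256 ⇒ (c0=-2, c1=-343/256)
[Jacobi] macro 10: S0 reads c1=-343/256 → after 1×micro: 0; S1 reads c0=-2 → after 1×micro: -1367/512 ⇒ (c0=0, c1=-1367/512)
[Gauss-Seidel] macro 1: S0 reads c1=-2 → after 1×micro: 0; S1 reads c0=0 → after 1×micro: -1 ⇒ (c0=0, c1=-1)
[Gauss-Seidel] macro 2: S0 reads c1=-1 → after 1×micro: -2; S1 reads c0=-2 → after 1×micro: -5/2 ⇒ (c0=-2, c1=-5/2)
[Gauss-Seidel] macro 3: S0 reads c1=-5/2 → after 1×micro: -2; S1 reads c0=-2 → after 1×micro: -13/4 ⇒ (c0=-2, c1=-13/4)
[Gauss-Seidel] macro 4: S0 reads c1=-13/4 → after 1×micro: -2; S1 reads c0=-2 → after 1×micro: -29/8 ⇒ (c0=-2, c1=-29/8)
[Gauss-Seidel] macro 5: S0 reads c1=-29/8 → after 1×micro: -2; S1 reads c0=-2 → after 1×micro: -61/16 ⇒ (c0=-2, c1=-61/16)
[Gauss-Seidel] macro 6: S0 reads c1=-61/16 → after 1×micro: -2; S1 reads c0=-2 → after 1×micro: -125/32 ⇒ (c0=-2, c1=-125/32)
[Gauss-Seidel] macro 7: S0 reads c1=-125/32 → after 1×micro: -2; S1 reads c0=-2 → after 1×micro: -253/64 ⇒ (c0=-2, c1=-253/64)
[Gauss-Seidel] macro 8: S0 reads c1=-253/64 → after 1×micro: -2; S1 reads c0=-2 → after 1×micro: -509/128 ⇒ (c0=-2, c1=-509/128)
[Gauss-Seidel] macro 9: S0 reads c1=-509/128 → after 1×micro: -2; S1 reads c0=-2 → after 1×micro: -1021/256 ⇒ (c0=-2, c1=-1021/256)
[Gauss-Seidel] macro 10: S0 reads c1=-1021/256 → after 1×micro: -2; S1 reads c0=-2 → after 1×micro: -2045/512 ⇒ (c0=-2, c1=-2045/512)

first divergence at macro-step: 1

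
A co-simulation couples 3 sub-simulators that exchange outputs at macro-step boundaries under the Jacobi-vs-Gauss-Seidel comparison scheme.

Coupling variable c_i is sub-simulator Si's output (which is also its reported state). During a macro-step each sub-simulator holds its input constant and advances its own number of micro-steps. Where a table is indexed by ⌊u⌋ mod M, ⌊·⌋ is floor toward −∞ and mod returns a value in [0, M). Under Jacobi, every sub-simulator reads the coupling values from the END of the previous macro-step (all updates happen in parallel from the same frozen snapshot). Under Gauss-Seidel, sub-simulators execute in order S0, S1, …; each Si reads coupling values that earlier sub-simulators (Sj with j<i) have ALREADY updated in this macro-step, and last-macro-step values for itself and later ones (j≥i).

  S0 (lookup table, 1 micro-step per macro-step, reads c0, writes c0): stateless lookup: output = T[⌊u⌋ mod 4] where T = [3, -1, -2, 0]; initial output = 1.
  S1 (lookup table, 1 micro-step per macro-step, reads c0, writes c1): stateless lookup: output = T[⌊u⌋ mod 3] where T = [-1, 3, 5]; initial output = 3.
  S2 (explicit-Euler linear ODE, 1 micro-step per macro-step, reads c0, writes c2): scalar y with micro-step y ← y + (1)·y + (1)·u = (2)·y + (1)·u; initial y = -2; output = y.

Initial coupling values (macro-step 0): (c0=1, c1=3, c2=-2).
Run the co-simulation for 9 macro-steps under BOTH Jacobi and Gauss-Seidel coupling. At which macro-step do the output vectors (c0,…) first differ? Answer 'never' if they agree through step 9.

[Jacobi] macro 1: S0 reads c0=1 → after 1×micro: -1; S1 reads c0=1 → after 1×micro: 3; S2 reads c0=1 → after 1×micro: -3 ⇒ (c0=-1, c1=3, c2=-3)
[Jacobi] macro 2: S0 reads c0=-1 → after 1×micro: 0; S1 reads c0=-1 → after 1×micro: 5; S2 reads c0=-1 → after 1×micro: -7 ⇒ (c0=0, c1=5, c2=-7)
[Jacobi] macro 3: S0 reads c0=0 → after 1×micro: 3; S1 reads c0=0 → after 1×micro: -1; S2 reads c0=0 → after 1×micro: -14 ⇒ (c0=3, c1=-1, c2=-14)
[Jacobi] macro 4: S0 reads c0=3 → after 1×micro: 0; S1 reads c0=3 → after 1×micro: -1; S2 reads c0=3 → after 1×micro: -25 ⇒ (c0=0, c1=-1, c2=-25)
[Jacobi] macro 5: S0 reads c0=0 → after 1×micro: 3; S1 reads c0=0 → after 1×micro: -1; S2 reads c0=0 → after 1×micro: -50 ⇒ (c0=3, c1=-1, c2=-50)
[Jacobi] macro 6: S0 reads c0=3 → after 1×micro: 0; S1 reads c0=3 → after 1×micro: -1; S2 reads c0=3 → after 1×micro: -97 ⇒ (c0=0, c1=-1, c2=-97)
[Jacobi] macro 7: S0 reads c0=0 → after 1×micro: 3; S1 reads c0=0 → after 1×micro: -1; S2 reads c0=0 → after 1×micro: -194 ⇒ (c0=3, c1=-1, c2=-194)
[Jacobi] macro 8: S0 reads c0=3 → after 1×micro: 0; S1 reads c0=3 → after 1×micro: -1; S2 reads c0=3 → after 1×micro: -385 ⇒ (c0=0, c1=-1, c2=-385)
[Jacobi] macro 9: S0 reads c0=0 → after 1×micro: 3; S1 reads c0=0 → after 1×micro: -1; S2 reads c0=0 → after 1×micro: -770 ⇒ (c0=3, c1=-1, c2=-770)
[Gauss-Seidel] macro 1: S0 reads c0=1 → after 1×micro: -1; S1 reads c0=-1 → after 1×micro: 5; S2 reads c0=-1 → after 1×micro: -5 ⇒ (c0=-1, c1=5, c2=-5)
[Gauss-Seidel] macro 2: S0 reads c0=-1 → after 1×micro: 0; S1 reads c0=0 → after 1×micro: -1; S2 reads c0=0 → after 1×micro: -10 ⇒ (c0=0, c1=-1, c2=-10)
[Gauss-Seidel] macro 3: S0 reads c0=0 → after 1×micro: 3; S1 reads c0=3 → after 1×micro: -1; S2 reads c0=3 → after 1×micro: -17 ⇒ (c0=3, c1=-1, c2=-17)
[Gauss-Seidel] macro 4: S0 reads c0=3 → after 1×micro: 0; S1 reads c0=0 → after 1×micro: -1; S2 reads c0=0 → after 1×micro: -34 ⇒ (c0=0, c1=-1, c2=-34)
[Gauss-Seidel] macro 5: S0 reads c0=0 → after 1×micro: 3; S1 reads c0=3 → after 1×micro: -1; S2 reads c0=3 → after 1×micro: -65 ⇒ (c0=3, c1=-1, c2=-65)
[Gauss-Seidel] macro 6: S0 reads c0=3 → after 1×micro: 0; S1 reads c0=0 → after 1×micro: -1; S2 reads c0=0 → after 1×micro: -130 ⇒ (c0=0, c1=-1, c2=-130)
[Gauss-Seidel] macro 7: S0 reads c0=0 → after 1×micro: 3; S1 reads c0=3 → after 1×micro: -1; S2 reads c0=3 → after 1×micro: -257 ⇒ (c0=3, c1=-1, c2=-257)
[Gauss-Seidel] macro 8: S0 reads c0=3 → after 1×micro: 0; S1 reads c0=0 → after 1×micro: -1; S2 reads c0=0 → after 1×micro: -514 ⇒ (c0=0, c1=-1, c2=-514)
[Gauss-Seidel] macro 9: S0 reads c0=0 → after 1×micro: 3; S1 reads c0=3 → after 1×micro: -1; S2 reads c0=3 → after 1×micro: -1025 ⇒ (c0=3, c1=-1, c2=-1025)

first divergence at macro-step: 1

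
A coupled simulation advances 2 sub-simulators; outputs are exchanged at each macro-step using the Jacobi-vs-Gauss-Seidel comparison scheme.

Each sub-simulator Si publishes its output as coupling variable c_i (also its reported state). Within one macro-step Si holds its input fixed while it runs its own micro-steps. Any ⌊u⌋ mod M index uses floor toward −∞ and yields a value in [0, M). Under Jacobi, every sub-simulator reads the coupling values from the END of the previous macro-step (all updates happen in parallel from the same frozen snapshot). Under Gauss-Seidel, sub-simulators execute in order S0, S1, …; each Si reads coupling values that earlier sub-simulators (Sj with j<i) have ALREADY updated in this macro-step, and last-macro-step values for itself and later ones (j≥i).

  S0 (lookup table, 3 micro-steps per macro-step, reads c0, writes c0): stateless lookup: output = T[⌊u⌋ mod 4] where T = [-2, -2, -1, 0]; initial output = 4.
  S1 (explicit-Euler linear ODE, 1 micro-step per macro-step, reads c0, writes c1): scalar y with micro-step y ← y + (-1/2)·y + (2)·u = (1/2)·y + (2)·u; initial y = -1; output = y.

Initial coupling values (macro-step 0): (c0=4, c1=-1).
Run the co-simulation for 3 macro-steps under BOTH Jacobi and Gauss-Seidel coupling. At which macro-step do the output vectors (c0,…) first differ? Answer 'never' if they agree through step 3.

[Jacobi] macro 1: S0 reads c0=4 → after 3×micro: -2; S1 reads c0=4 → after 1×micro: 15/2 ⇒ (c0=-2, c1=15/2)
[Jacobi] macro 2: S0 reads c0=-2 → after 3×micro: -1; S1 reads c0=-2 → after 1×micro: -1/4 ⇒ (c0=-1, c1=-1/4)
[Jacobi] macro 3: S0 reads c0=-1 → after 3×micro: 0; S1 reads c0=-1 → after 1×micro: -17/8 ⇒ (c0=0, c1=-17/8)
[Gauss-Seidel] macro 1: S0 reads c0=4 → after 3×micro: -2; S1 reads c0=-2 → after 1×micro: -9/2 ⇒ (c0=-2, c1=-9/2)
[Gauss-Seidel] macro 2: S0 reads c0=-2 → after 3×micro: -1; S1 reads c0=-1 → after 1×micro: -17/4 ⇒ (c0=-1, c1=-17/4)
[Gauss-Seidel] macro 3: S0 reads c0=-1 → after 3×micro: 0; S1 reads c0=0 → after 1×micro: -17/8 ⇒ (c0=0, c1=-17/8)

first divergence at macro-step: 1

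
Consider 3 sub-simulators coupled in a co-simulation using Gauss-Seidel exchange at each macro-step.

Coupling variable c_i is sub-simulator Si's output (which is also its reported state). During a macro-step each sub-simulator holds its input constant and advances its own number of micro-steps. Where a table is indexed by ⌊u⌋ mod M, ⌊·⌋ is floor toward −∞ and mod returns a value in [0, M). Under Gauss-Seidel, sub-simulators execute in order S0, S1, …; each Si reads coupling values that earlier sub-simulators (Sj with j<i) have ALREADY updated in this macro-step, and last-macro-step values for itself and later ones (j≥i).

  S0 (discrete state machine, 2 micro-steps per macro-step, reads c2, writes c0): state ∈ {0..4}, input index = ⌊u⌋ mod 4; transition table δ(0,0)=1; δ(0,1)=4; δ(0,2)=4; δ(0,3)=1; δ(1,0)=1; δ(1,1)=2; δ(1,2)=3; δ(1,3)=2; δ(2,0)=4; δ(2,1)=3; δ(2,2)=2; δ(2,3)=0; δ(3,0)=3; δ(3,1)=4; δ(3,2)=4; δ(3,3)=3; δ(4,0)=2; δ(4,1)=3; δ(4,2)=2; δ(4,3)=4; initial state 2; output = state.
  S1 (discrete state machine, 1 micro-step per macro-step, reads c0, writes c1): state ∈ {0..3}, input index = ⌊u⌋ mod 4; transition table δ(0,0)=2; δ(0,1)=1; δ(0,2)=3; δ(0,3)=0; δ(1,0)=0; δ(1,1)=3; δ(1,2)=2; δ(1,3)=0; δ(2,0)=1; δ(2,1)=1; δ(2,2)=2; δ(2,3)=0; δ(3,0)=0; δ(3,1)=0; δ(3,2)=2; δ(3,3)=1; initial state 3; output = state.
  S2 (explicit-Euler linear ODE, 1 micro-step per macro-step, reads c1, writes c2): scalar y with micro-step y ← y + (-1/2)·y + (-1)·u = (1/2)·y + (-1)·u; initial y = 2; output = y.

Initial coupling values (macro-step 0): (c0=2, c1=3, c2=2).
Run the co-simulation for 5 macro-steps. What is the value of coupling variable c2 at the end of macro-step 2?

macro 1: S0 reads c2=2 → after 2×micro: 2; S1 reads c0=2 → after 1×micro: 2; S2 reads c1=2 → after 1×micro: -1 ⇒ (c0=2, c1=2, c2=-1)
macro 2: S0 reads c2=-1 → after 2×micro: 1; S1 reads c0=1 → after 1×micro: 1; S2 reads c1=1 → after 1×micro: -3/2 ⇒ (c0=1, c1=1, c2=-3/2)
macro 3: S0 reads c2=-3/2 → after 2×micro: 4; S1 reads c0=4 → after 1×micro: 0; S2 reads c1=0 → after 1×micro: -3/4 ⇒ (c0=4, c1=0, c2=-3/4)
macro 4: S0 reads c2=-3/4 → after 2×micro: 4; S1 reads c0=4 → after 1×micro: 2; S2 reads c1=2 → after 1×micro: -19/8 ⇒ (c0=4, c1=2, c2=-19/8)
macro 5: S0 reads c2=-19/8 → after 2×micro: 4; S1 reads c0=4 → after 1×micro: 1; S2 reads c1=1 → after 1×micro: -35/16 ⇒ (c0=4, c1=1, c2=-35/16)

c2 at macro-step 2 = -3/2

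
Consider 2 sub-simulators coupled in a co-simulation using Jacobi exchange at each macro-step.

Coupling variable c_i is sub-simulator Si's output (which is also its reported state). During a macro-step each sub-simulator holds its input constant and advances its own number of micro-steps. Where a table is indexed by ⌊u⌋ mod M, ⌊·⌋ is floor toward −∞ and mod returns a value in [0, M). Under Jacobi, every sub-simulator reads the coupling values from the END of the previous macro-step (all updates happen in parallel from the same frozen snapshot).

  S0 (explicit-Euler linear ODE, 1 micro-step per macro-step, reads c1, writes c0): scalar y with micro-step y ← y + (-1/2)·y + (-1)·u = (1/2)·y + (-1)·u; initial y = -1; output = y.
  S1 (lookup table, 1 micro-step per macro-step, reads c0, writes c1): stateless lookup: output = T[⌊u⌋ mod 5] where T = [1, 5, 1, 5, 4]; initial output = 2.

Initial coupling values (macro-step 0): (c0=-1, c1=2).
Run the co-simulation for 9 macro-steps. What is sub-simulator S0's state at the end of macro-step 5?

S0 state at macro-step 5 = -253/32

macro 1: S0 reads c1=2 → after 1×micro: -5/2; S1 reads c0=-1 → after 1×micro: 4 ⇒ (c0=-5/2, c1=4)
macro 2: S0 reads c1=4 → after 1×micro: -21/4; S1 reads c0=-5/2 → after 1×micro: 1 ⇒ (c0=-21/4, c1=1)
macro 3: S0 reads c1=1 → after 1×micro: -29/8; S1 reads c0=-21/4 → after 1×micro: 4 ⇒ (c0=-29/8, c1=4)
macro 4: S0 reads c1=4 → after 1×micro: -93/16; S1 reads c0=-29/8 → after 1×micro: 5 ⇒ (c0=-93/16, c1=5)
macro 5: S0 reads c1=5 → after 1×micro: -253/32; S1 reads c0=-93/16 → after 1×micro: 4 ⇒ (c0=-253/32, c1=4)
macro 6: S0 reads c1=4 → after 1×micro: -509/64; S1 reads c0=-253/32 → after 1×micro: 1 ⇒ (c0=-509/64, c1=1)
macro 7: S0 reads c1=1 → after 1×micro: -637/128; S1 reads c0=-509/64 → after 1×micro: 1 ⇒ (c0=-637/128, c1=1)
macro 8: S0 reads c1=1 → after 1×micro: -893/256; S1 reads c0=-637/128 → after 1×micro: 1 ⇒ (c0=-893/256, c1=1)
macro 9: S0 reads c1=1 → after 1×micro: -1405/512; S1 reads c0=-893/256 → after 1×micro: 5 ⇒ (c0=-1405/512, c1=5)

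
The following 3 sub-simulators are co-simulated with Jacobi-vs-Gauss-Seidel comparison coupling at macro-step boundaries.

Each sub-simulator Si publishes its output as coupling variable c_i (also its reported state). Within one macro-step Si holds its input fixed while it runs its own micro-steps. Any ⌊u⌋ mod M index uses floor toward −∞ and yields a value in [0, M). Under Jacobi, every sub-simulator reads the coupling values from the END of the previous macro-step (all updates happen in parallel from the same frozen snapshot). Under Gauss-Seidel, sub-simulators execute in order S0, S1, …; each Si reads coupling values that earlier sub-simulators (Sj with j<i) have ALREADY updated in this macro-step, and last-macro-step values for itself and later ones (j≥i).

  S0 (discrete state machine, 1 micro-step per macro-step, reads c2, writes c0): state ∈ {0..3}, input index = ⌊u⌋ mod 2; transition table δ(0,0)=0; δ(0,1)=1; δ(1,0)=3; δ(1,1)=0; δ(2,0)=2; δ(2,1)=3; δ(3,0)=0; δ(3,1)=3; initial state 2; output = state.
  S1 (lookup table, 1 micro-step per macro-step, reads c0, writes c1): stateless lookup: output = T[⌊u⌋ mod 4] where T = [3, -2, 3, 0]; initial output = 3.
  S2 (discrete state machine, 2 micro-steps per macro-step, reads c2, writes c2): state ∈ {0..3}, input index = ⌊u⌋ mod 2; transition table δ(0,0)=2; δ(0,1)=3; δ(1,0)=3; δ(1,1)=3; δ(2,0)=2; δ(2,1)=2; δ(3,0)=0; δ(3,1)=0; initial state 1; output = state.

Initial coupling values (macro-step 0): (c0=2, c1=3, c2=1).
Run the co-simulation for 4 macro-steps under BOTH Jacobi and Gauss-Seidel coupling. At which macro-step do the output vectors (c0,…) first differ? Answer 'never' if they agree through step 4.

first divergence at macro-step: 1

[Jacobi] macro 1: S0 reads c2=1 → after 1×micro: 3; S1 reads c0=2 → after 1×micro: 3; S2 reads c2=1 → after 2×micro: 0 ⇒ (c0=3, c1=3, c2=0)
[Jacobi] macro 2: S0 reads c2=0 → after 1×micro: 0; S1 reads c0=3 → after 1×micro: 0; S2 reads c2=0 → after 2×micro: 2 ⇒ (c0=0, c1=0, c2=2)
[Jacobi] macro 3: S0 reads c2=2 → after 1×micro: 0; S1 reads c0=0 → after 1×micro: 3; S2 reads c2=2 → after 2×micro: 2 ⇒ (c0=0, c1=3, c2=2)
[Jacobi] macro 4: S0 reads c2=2 → after 1×micro: 0; S1 reads c0=0 → after 1×micro: 3; S2 reads c2=2 → after 2×micro: 2 ⇒ (c0=0, c1=3, c2=2)
[Gauss-Seidel] macro 1: S0 reads c2=1 → after 1×micro: 3; S1 reads c0=3 → after 1×micro: 0; S2 reads c2=1 → after 2×micro: 0 ⇒ (c0=3, c1=0, c2=0)
[Gauss-Seidel] macro 2: S0 reads c2=0 → after 1×micro: 0; S1 reads c0=0 → after 1×micro: 3; S2 reads c2=0 → after 2×micro: 2 ⇒ (c0=0, c1=3, c2=2)
[Gauss-Seidel] macro 3: S0 reads c2=2 → after 1×micro: 0; S1 reads c0=0 → after 1×micro: 3; S2 reads c2=2 → after 2×micro: 2 ⇒ (c0=0, c1=3, c2=2)
[Gauss-Seidel] macro 4: S0 reads c2=2 → after 1×micro: 0; S1 reads c0=0 → after 1×micro: 3; S2 reads c2=2 → after 2×micro: 2 ⇒ (c0=0, c1=3, c2=2)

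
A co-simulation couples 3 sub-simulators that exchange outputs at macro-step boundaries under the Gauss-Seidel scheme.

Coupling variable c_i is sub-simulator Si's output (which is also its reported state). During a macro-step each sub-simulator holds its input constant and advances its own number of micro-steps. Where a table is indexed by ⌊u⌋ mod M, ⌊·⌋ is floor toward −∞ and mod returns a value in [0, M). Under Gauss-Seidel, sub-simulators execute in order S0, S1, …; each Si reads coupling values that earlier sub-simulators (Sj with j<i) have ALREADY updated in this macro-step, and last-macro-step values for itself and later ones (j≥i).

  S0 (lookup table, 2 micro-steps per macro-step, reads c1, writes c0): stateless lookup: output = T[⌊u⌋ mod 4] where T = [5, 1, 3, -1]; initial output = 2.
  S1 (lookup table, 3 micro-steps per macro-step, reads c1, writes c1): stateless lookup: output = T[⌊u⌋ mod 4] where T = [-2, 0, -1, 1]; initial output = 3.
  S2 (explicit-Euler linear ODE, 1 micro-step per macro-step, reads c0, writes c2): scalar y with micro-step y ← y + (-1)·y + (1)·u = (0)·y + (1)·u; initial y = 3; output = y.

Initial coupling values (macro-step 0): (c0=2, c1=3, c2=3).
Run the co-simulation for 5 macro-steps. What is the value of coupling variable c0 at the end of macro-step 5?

macro 1: S0 reads c1=3 → after 2×micro: -1; S1 reads c1=3 → after 3×micro: 1; S2 reads c0=-1 → after 1×micro: -1 ⇒ (c0=-1, c1=1, c2=-1)
macro 2: S0 reads c1=1 → after 2×micro: 1; S1 reads c1=1 → after 3×micro: 0; S2 reads c0=1 → after 1×micro: 1 ⇒ (c0=1, c1=0, c2=1)
macro 3: S0 reads c1=0 → after 2×micro: 5; S1 reads c1=0 → after 3×micro: -2; S2 reads c0=5 → after 1×micro: 5 ⇒ (c0=5, c1=-2, c2=5)
macro 4: S0 reads c1=-2 → after 2×micro: 3; S1 reads c1=-2 → after 3×micro: -1; S2 reads c0=3 → after 1×micro: 3 ⇒ (c0=3, c1=-1, c2=3)
macro 5: S0 reads c1=-1 → after 2×micro: -1; S1 reads c1=-1 → after 3×micro: 1; S2 reads c0=-1 → after 1×micro: -1 ⇒ (c0=-1, c1=1, c2=-1)

c0 at macro-step 5 = -1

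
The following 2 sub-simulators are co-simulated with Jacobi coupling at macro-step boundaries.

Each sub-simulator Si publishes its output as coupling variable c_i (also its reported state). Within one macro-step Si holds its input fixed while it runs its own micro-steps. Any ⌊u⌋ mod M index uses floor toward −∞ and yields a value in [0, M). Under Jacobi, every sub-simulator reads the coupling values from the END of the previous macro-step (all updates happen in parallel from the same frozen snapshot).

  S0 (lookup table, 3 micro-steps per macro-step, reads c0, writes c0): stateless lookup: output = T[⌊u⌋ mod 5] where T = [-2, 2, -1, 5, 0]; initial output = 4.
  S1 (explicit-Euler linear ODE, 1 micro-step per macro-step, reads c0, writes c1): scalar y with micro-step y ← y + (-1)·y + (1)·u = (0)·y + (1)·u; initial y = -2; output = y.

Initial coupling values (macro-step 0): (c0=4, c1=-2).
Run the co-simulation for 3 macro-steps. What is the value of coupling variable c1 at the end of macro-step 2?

c1 at macro-step 2 = 0

macro 1: S0 reads c0=4 → after 3×micro: 0; S1 reads c0=4 → after 1×micro: 4 ⇒ (c0=0, c1=4)
macro 2: S0 reads c0=0 → after 3×micro: -2; S1 reads c0=0 → after 1×micro: 0 ⇒ (c0=-2, c1=0)
macro 3: S0 reads c0=-2 → after 3×micro: 5; S1 reads c0=-2 → after 1×micro: -2 ⇒ (c0=5, c1=-2)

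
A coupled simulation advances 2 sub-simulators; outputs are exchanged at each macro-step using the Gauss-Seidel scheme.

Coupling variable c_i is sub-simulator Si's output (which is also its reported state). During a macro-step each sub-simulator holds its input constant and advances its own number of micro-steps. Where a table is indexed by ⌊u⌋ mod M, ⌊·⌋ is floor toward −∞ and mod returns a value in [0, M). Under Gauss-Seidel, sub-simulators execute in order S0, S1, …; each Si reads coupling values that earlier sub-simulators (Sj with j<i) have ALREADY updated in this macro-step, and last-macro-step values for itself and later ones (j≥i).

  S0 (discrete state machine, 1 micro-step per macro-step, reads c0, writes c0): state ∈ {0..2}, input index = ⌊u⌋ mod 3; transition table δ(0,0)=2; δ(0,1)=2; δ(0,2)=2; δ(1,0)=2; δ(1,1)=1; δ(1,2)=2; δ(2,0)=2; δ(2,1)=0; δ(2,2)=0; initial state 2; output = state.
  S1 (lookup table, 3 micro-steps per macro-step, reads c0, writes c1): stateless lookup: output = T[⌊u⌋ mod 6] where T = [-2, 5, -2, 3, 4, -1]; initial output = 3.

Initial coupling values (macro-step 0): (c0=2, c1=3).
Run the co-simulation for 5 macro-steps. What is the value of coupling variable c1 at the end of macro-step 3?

c1 at macro-step 3 = -2

macro 1: S0 reads c0=2 → after 1×micro: 0; S1 reads c0=0 → after 3×micro: -2 ⇒ (c0=0, c1=-2)
macro 2: S0 reads c0=0 → after 1×micro: 2; S1 reads c0=2 → after 3×micro: -2 ⇒ (c0=2, c1=-2)
macro 3: S0 reads c0=2 → after 1×micro: 0; S1 reads c0=0 → after 3×micro: -2 ⇒ (c0=0, c1=-2)
macro 4: S0 reads c0=0 → after 1×micro: 2; S1 reads c0=2 → after 3×micro: -2 ⇒ (c0=2, c1=-2)
macro 5: S0 reads c0=2 → after 1×micro: 0; S1 reads c0=0 → after 3×micro: -2 ⇒ (c0=0, c1=-2)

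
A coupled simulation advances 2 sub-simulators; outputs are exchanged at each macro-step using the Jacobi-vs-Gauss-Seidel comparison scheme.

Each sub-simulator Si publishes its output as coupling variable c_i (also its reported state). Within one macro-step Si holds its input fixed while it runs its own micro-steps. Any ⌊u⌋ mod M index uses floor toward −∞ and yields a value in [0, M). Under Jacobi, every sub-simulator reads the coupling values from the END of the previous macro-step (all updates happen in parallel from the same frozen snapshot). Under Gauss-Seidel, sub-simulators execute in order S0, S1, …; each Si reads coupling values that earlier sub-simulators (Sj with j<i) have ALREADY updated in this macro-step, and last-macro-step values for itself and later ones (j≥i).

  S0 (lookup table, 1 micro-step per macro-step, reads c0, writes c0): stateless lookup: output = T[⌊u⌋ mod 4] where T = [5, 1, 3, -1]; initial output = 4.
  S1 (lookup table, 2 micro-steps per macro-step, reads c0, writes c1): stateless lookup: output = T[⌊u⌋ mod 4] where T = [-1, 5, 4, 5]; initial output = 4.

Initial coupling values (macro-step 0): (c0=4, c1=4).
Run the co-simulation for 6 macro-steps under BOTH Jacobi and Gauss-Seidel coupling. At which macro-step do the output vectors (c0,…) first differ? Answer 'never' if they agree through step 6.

first divergence at macro-step: 1

[Jacobi] macro 1: S0 reads c0=4 → after 1×micro: 5; S1 reads c0=4 → after 2×micro: -1 ⇒ (c0=5, c1=-1)
[Jacobi] macro 2: S0 reads c0=5 → after 1×micro: 1; S1 reads c0=5 → after 2×micro: 5 ⇒ (c0=1, c1=5)
[Jacobi] macro 3: S0 reads c0=1 → after 1×micro: 1; S1 reads c0=1 → after 2×micro: 5 ⇒ (c0=1, c1=5)
[Jacobi] macro 4: S0 reads c0=1 → after 1×micro: 1; S1 reads c0=1 → after 2×micro: 5 ⇒ (c0=1, c1=5)
[Jacobi] macro 5: S0 reads c0=1 → after 1×micro: 1; S1 reads c0=1 → after 2×micro: 5 ⇒ (c0=1, c1=5)
[Jacobi] macro 6: S0 reads c0=1 → after 1×micro: 1; S1 reads c0=1 → after 2×micro: 5 ⇒ (c0=1, c1=5)
[Gauss-Seidel] macro 1: S0 reads c0=4 → after 1×micro: 5; S1 reads c0=5 → after 2×micro: 5 ⇒ (c0=5, c1=5)
[Gauss-Seidel] macro 2: S0 reads c0=5 → after 1×micro: 1; S1 reads c0=1 → after 2×micro: 5 ⇒ (c0=1, c1=5)
[Gauss-Seidel] macro 3: S0 reads c0=1 → after 1×micro: 1; S1 reads c0=1 → after 2×micro: 5 ⇒ (c0=1, c1=5)
[Gauss-Seidel] macro 4: S0 reads c0=1 → after 1×micro: 1; S1 reads c0=1 → after 2×micro: 5 ⇒ (c0=1, c1=5)
[Gauss-Seidel] macro 5: S0 reads c0=1 → after 1×micro: 1; S1 reads c0=1 → after 2×micro: 5 ⇒ (c0=1, c1=5)
[Gauss-Seidel] macro 6: S0 reads c0=1 → after 1×micro: 1; S1 reads c0=1 → after 2×micro: 5 ⇒ (c0=1, c1=5)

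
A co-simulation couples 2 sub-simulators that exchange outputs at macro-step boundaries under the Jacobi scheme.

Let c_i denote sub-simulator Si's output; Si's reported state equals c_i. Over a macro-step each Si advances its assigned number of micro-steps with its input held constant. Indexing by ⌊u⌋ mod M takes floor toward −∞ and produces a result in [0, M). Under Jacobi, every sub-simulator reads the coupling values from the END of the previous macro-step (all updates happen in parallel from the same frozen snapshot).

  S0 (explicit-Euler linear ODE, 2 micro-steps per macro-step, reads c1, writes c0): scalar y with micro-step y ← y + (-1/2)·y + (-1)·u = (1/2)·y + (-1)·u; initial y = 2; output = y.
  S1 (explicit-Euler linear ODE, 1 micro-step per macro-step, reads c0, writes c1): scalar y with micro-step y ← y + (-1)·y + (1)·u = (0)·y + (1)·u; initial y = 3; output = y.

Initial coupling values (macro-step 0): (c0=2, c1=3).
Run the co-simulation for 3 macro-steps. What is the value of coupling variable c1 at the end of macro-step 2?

c1 at macro-step 2 = -4

macro 1: S0 reads c1=3 → after 2×micro: -4; S1 reads c0=2 → after 1×micro: 2 ⇒ (c0=-4, c1=2)
macro 2: S0 reads c1=2 → after 2×micro: -4; S1 reads c0=-4 → after 1×micro: -4 ⇒ (c0=-4, c1=-4)
macro 3: S0 reads c1=-4 → after 2×micro: 5; S1 reads c0=-4 → after 1×micro: -4 ⇒ (c0=5, c1=-4)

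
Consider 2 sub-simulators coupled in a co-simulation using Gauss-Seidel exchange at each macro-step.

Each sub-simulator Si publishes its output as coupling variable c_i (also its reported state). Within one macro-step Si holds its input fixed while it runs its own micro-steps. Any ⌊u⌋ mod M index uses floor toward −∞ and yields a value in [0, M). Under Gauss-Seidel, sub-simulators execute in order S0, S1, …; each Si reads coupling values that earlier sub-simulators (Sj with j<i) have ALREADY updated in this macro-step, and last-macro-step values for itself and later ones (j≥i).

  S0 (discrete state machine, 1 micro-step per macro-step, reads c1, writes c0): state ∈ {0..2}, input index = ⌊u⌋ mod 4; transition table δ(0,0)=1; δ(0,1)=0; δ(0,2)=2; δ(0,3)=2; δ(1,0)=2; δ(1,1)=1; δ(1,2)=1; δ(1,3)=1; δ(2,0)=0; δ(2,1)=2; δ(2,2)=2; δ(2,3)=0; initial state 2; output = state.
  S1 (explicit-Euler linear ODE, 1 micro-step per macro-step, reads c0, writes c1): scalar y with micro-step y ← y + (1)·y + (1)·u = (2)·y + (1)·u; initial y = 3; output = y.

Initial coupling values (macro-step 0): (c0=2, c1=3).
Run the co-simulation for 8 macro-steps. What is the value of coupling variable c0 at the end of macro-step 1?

c0 at macro-step 1 = 0

macro 1: S0 reads c1=3 → after 1×micro: 0; S1 reads c0=0 → after 1×micro: 6 ⇒ (c0=0, c1=6)
macro 2: S0 reads c1=6 → after 1×micro: 2; S1 reads c0=2 → after 1×micro: 14 ⇒ (c0=2, c1=14)
macro 3: S0 reads c1=14 → after 1×micro: 2; S1 reads c0=2 → after 1×micro: 30 ⇒ (c0=2, c1=30)
macro 4: S0 reads c1=30 → after 1×micro: 2; S1 reads c0=2 → after 1×micro: 62 ⇒ (c0=2, c1=62)
macro 5: S0 reads c1=62 → after 1×micro: 2; S1 reads c0=2 → after 1×micro: 126 ⇒ (c0=2, c1=126)
macro 6: S0 reads c1=126 → after 1×micro: 2; S1 reads c0=2 → after 1×micro: 254 ⇒ (c0=2, c1=254)
macro 7: S0 reads c1=254 → after 1×micro: 2; S1 reads c0=2 → after 1×micro: 510 ⇒ (c0=2, c1=510)
macro 8: S0 reads c1=510 → after 1×micro: 2; S1 reads c0=2 → after 1×micro: 1022 ⇒ (c0=2, c1=1022)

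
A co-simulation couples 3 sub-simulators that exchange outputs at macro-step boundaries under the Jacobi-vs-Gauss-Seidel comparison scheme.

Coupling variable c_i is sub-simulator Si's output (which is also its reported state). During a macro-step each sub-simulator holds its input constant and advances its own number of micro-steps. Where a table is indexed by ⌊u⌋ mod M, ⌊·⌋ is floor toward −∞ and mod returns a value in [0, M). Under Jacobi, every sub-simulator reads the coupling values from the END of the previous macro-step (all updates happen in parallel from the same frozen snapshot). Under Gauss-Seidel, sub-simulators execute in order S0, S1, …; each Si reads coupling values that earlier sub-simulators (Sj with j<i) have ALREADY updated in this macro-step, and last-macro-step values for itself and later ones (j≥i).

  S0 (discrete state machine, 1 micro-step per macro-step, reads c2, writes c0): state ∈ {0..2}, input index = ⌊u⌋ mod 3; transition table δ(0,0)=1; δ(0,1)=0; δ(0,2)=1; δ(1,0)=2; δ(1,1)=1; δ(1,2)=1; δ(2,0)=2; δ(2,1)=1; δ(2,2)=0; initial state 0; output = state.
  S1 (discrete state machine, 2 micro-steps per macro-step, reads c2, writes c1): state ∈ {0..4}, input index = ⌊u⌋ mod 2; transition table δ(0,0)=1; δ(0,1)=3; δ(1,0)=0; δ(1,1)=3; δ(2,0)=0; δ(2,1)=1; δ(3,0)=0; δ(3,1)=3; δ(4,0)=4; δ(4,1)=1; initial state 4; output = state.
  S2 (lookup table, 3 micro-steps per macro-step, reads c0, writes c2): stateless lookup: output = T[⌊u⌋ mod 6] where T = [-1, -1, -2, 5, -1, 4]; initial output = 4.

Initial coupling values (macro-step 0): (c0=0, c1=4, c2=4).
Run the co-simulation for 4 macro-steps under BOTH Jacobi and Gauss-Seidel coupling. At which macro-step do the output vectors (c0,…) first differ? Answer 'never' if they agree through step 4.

[Jacobi] macro 1: S0 reads c2=4 → after 1×micro: 0; S1 reads c2=4 → after 2×micro: 4; S2 reads c0=0 → after 3×micro: -1 ⇒ (c0=0, c1=4, c2=-1)
[Jacobi] macro 2: S0 reads c2=-1 → after 1×micro: 1; S1 reads c2=-1 → after 2×micro: 3; S2 reads c0=0 → after 3×micro: -1 ⇒ (c0=1, c1=3, c2=-1)
[Jacobi] macro 3: S0 reads c2=-1 → after 1×micro: 1; S1 reads c2=-1 → after 2×micro: 3; S2 reads c0=1 → after 3×micro: -1 ⇒ (c0=1, c1=3, c2=-1)
[Jacobi] macro 4: S0 reads c2=-1 → after 1×micro: 1; S1 reads c2=-1 → after 2×micro: 3; S2 reads c0=1 → after 3×micro: -1 ⇒ (c0=1, c1=3, c2=-1)
[Gauss-Seidel] macro 1: S0 reads c2=4 → after 1×micro: 0; S1 reads c2=4 → after 2×micro: 4; S2 reads c0=0 → after 3×micro: -1 ⇒ (c0=0, c1=4, c2=-1)
[Gauss-Seidel] macro 2: S0 reads c2=-1 → after 1×micro: 1; S1 reads c2=-1 → after 2×micro: 3; S2 reads c0=1 → after 3×micro: -1 ⇒ (c0=1, c1=3, c2=-1)
[Gauss-Seidel] macro 3: S0 reads c2=-1 → after 1×micro: 1; S1 reads c2=-1 → after 2×micro: 3; S2 reads c0=1 → after 3×micro: -1 ⇒ (c0=1, c1=3, c2=-1)
[Gauss-Seidel] macro 4: S0 reads c2=-1 → after 1×micro: 1; S1 reads c2=-1 → after 2×micro: 3; S2 reads c0=1 → after 3×micro: -1 ⇒ (c0=1, c1=3, c2=-1)

first divergence at macro-step: never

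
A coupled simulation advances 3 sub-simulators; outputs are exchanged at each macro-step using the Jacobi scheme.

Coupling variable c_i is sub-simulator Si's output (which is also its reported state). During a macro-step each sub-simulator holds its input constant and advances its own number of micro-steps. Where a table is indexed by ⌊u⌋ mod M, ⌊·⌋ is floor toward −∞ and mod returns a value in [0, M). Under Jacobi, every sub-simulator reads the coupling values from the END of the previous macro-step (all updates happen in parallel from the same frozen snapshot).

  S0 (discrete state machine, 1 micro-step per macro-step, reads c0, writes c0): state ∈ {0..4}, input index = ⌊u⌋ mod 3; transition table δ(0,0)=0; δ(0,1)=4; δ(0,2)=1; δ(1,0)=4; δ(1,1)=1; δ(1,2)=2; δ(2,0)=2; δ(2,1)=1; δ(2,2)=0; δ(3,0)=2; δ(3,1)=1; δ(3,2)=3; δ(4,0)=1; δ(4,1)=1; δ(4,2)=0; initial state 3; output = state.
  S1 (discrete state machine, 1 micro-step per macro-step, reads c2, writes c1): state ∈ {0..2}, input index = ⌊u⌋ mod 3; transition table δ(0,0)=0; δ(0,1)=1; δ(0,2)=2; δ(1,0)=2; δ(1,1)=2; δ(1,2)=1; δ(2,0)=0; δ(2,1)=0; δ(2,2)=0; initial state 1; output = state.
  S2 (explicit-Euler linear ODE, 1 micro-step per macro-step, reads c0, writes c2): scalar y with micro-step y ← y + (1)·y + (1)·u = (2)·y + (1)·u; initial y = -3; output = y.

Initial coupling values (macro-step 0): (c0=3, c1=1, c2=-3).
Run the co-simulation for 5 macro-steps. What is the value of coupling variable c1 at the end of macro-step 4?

c1 at macro-step 4 = 0

macro 1: S0 reads c0=3 → after 1×micro: 2; S1 reads c2=-3 → after 1×micro: 2; S2 reads c0=3 → after 1×micro: -3 ⇒ (c0=2, c1=2, c2=-3)
macro 2: S0 reads c0=2 → after 1×micro: 0; S1 reads c2=-3 → after 1×micro: 0; S2 reads c0=2 → after 1×micro: -4 ⇒ (c0=0, c1=0, c2=-4)
macro 3: S0 reads c0=0 → after 1×micro: 0; S1 reads c2=-4 → after 1×micro: 2; S2 reads c0=0 → after 1×micro: -8 ⇒ (c0=0, c1=2, c2=-8)
macro 4: S0 reads c0=0 → after 1×micro: 0; S1 reads c2=-8 → after 1×micro: 0; S2 reads c0=0 → after 1×micro: -16 ⇒ (c0=0, c1=0, c2=-16)
macro 5: S0 reads c0=0 → after 1×micro: 0; S1 reads c2=-16 → after 1×micro: 2; S2 reads c0=0 → after 1×micro: -32 ⇒ (c0=0, c1=2, c2=-32)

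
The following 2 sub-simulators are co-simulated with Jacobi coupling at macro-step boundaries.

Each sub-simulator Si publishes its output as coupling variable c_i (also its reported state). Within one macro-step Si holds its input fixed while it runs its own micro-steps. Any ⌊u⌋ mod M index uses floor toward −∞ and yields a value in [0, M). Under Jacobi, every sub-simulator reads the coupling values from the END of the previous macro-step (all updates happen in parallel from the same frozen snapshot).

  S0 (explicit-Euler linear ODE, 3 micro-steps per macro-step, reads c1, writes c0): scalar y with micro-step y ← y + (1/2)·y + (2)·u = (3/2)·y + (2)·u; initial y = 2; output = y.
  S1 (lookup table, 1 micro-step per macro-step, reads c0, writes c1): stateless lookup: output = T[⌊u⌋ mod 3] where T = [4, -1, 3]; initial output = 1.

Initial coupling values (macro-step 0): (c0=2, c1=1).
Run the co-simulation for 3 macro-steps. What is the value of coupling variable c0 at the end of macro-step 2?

macro 1: S0 reads c1=1 → after 3×micro: 65/4; S1 reads c0=2 → after 1×micro: 3 ⇒ (c0=65/4, c1=3)
macro 2: S0 reads c1=3 → after 3×micro: 2667/32; S1 reads c0=65/4 → after 1×micro: -1 ⇒ (c0=2667/32, c1=-1)
macro 3: S0 reads c1=-1 → after 3×micro: 69577/256; S1 reads c0=2667/32 → after 1×micro: 3 ⇒ (c0=69577/256, c1=3)

c0 at macro-step 2 = 2667/32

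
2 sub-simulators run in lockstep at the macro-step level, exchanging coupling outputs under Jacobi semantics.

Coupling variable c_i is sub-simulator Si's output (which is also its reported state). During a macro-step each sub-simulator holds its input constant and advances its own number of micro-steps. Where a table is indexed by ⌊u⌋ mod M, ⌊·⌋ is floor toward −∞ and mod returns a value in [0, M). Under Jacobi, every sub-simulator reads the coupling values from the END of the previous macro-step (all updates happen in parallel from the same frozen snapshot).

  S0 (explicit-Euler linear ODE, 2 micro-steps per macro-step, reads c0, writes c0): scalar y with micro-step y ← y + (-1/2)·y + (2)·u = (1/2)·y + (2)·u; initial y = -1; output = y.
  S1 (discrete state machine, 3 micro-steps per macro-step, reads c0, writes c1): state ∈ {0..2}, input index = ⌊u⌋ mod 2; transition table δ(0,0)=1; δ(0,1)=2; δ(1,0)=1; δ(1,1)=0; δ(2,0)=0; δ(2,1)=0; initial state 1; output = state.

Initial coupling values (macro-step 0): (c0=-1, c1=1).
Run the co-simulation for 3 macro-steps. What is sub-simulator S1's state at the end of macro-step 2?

macro 1: S0 reads c0=-1 → after 2×micro: -13/4; S1 reads c0=-1 → after 3×micro: 0 ⇒ (c0=-13/4, c1=0)
macro 2: S0 reads c0=-13/4 → after 2×micro: -169/16; S1 reads c0=-13/4 → after 3×micro: 1 ⇒ (c0=-169/16, c1=1)
macro 3: S0 reads c0=-169/16 → after 2×micro: -2197/64; S1 reads c0=-169/16 → after 3×micro: 0 ⇒ (c0=-2197/64, c1=0)

S1 state at macro-step 2 = 1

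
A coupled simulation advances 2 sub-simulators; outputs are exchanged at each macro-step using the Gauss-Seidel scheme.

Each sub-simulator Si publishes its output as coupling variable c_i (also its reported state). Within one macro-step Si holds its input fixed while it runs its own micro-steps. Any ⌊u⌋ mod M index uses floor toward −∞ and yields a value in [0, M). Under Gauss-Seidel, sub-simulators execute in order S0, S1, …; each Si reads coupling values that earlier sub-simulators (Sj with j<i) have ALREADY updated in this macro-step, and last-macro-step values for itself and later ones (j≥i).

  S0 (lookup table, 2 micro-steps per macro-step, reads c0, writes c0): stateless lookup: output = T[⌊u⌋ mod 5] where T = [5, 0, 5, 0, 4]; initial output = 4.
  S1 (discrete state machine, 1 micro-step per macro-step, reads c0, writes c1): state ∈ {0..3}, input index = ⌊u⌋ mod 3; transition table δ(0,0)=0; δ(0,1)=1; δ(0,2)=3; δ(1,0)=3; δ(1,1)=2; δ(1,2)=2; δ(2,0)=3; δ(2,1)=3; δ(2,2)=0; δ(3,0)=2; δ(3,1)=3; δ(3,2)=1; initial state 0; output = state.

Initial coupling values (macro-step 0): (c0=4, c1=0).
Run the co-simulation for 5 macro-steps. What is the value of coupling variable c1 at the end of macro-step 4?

macro 1: S0 reads c0=4 → after 2×micro: 4; S1 reads c0=4 → after 1×micro: 1 ⇒ (c0=4, c1=1)
macro 2: S0 reads c0=4 → after 2×micro: 4; S1 reads c0=4 → after 1×micro: 2 ⇒ (c0=4, c1=2)
macro 3: S0 reads c0=4 → after 2×micro: 4; S1 reads c0=4 → after 1×micro: 3 ⇒ (c0=4, c1=3)
macro 4: S0 reads c0=4 → after 2×micro: 4; S1 reads c0=4 → after 1×micro: 3 ⇒ (c0=4, c1=3)
macro 5: S0 reads c0=4 → after 2×micro: 4; S1 reads c0=4 → after 1×micro: 3 ⇒ (c0=4, c1=3)

c1 at macro-step 4 = 3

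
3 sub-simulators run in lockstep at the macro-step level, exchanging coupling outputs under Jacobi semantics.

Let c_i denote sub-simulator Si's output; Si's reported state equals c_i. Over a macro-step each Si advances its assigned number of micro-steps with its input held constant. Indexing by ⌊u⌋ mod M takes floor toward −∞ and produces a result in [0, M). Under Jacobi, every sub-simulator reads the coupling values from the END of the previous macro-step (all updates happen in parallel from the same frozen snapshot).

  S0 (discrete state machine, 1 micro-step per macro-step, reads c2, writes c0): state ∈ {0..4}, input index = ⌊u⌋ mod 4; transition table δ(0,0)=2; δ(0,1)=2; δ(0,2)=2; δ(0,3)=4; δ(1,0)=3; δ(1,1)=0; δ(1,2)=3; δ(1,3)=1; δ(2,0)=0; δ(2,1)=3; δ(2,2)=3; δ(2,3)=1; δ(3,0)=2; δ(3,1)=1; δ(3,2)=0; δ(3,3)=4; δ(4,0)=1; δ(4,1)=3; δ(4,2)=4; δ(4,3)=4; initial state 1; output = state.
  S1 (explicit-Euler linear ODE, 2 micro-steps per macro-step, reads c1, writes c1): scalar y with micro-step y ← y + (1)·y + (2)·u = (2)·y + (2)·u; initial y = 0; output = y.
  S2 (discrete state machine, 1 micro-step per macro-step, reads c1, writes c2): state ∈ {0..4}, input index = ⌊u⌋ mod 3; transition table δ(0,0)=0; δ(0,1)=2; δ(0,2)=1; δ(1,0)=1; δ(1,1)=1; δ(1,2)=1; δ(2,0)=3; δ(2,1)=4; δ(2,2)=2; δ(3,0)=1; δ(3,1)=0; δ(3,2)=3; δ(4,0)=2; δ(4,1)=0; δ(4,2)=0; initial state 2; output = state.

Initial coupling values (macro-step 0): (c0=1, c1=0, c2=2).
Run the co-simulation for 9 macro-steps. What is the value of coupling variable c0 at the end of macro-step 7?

c0 at macro-step 7 = 3

macro 1: S0 reads c2=2 → after 1×micro: 3; S1 reads c1=0 → after 2×micro: 0; S2 reads c1=0 → after 1×micro: 3 ⇒ (c0=3, c1=0, c2=3)
macro 2: S0 reads c2=3 → after 1×micro: 4; S1 reads c1=0 → after 2×micro: 0; S2 reads c1=0 → after 1×micro: 1 ⇒ (c0=4, c1=0, c2=1)
macro 3: S0 reads c2=1 → after 1×micro: 3; S1 reads c1=0 → after 2×micro: 0; S2 reads c1=0 → after 1×micro: 1 ⇒ (c0=3, c1=0, c2=1)
macro 4: S0 reads c2=1 → after 1×micro: 1; S1 reads c1=0 → after 2×micro: 0; S2 reads c1=0 → after 1×micro: 1 ⇒ (c0=1, c1=0, c2=1)
macro 5: S0 reads c2=1 → after 1×micro: 0; S1 reads c1=0 → after 2×micro: 0; S2 reads c1=0 → after 1×micro: 1 ⇒ (c0=0, c1=0, c2=1)
macro 6: S0 reads c2=1 → after 1×micro: 2; S1 reads c1=0 → after 2×micro: 0; S2 reads c1=0 → after 1×micro: 1 ⇒ (c0=2, c1=0, c2=1)
macro 7: S0 reads c2=1 → after 1×micro: 3; S1 reads c1=0 → after 2×micro: 0; S2 reads c1=0 → after 1×micro: 1 ⇒ (c0=3, c1=0, c2=1)
macro 8: S0 reads c2=1 → after 1×micro: 1; S1 reads c1=0 → after 2×micro: 0; S2 reads c1=0 → after 1×micro: 1 ⇒ (c0=1, c1=0, c2=1)
macro 9: S0 reads c2=1 → after 1×micro: 0; S1 reads c1=0 → after 2×micro: 0; S2 reads c1=0 → after 1×micro: 1 ⇒ (c0=0, c1=0, c2=1)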